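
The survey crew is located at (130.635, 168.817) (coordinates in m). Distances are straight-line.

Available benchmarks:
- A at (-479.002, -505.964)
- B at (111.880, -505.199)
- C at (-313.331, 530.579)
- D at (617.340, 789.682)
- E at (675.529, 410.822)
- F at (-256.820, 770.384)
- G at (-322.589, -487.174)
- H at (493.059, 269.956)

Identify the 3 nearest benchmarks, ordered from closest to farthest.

Distances from (130.635, 168.817):
A: 909.388 m
B: 674.277 m
C: 572.693 m
D: 788.895 m
E: 596.218 m
F: 715.545 m
G: 797.331 m
H: 376.272 m
Sorted: H (376.272 m) < C (572.693 m) < E (596.218 m) < B (674.277 m) < F (715.545 m) < …

H, C, E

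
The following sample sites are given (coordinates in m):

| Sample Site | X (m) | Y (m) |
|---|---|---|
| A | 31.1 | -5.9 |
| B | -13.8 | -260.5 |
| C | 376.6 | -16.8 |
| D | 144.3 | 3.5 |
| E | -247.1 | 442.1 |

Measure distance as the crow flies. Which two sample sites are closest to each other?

Pairwise distances:
A–B: 258.5 m
A–C: 345.7 m
A–D: 113.6 m
A–E: 527.4 m
B–C: 460.2 m
B–D: 307.7 m
B–E: 740.3 m
C–D: 233.2 m
C–E: 774.3 m
D–E: 587.8 m
Closest pair: A–D at 113.6 m.

A and D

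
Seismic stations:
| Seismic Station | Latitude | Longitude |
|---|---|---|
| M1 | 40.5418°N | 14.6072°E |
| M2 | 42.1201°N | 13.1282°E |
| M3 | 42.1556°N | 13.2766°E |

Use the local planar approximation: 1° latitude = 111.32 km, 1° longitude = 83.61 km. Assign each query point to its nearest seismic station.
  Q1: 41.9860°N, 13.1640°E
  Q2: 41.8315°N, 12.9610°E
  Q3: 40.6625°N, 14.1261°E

Q1→M2; Q2→M2; Q3→M1

Q1 at 41.9860°N, 13.1640°E:
  M1: √((-1.4442·111.32)² + (1.4432·83.61)²) = √(25846.460433 + 14560.271972) = 201.0143 km
  M2: √((0.1341·111.32)² + (-0.0358·83.61)²) = √(222.845542 + 8.959474) = 15.2251 km
  M3: √((0.1696·111.32)² + (0.1126·83.61)²) = √(356.449567 + 88.632547) = 21.0970 km
  → nearest: M2 (15.2251 km)
Q2 at 41.8315°N, 12.9610°E:
  M1: √((-1.2897·111.32)² + (1.6462·83.61)²) = √(20612.173765 + 18944.434310) = 198.8884 km
  M2: √((0.2886·111.32)² + (0.1672·83.61)²) = √(1032.141045 + 195.428992) = 35.0367 km
  M3: √((0.3241·111.32)² + (0.3156·83.61)²) = √(1301.680675 + 696.290446) = 44.6987 km
  → nearest: M2 (35.0367 km)
Q3 at 40.6625°N, 14.1261°E:
  M1: √((-0.1207·111.32)² + (0.4811·83.61)²) = √(180.534803 + 1618.032202) = 42.4095 km
  M2: √((1.4576·111.32)² + (-0.9979·83.61)²) = √(26328.317985 + 6961.302274) = 182.4544 km
  M3: √((1.4931·111.32)² + (-0.8495·83.61)²) = √(27626.393042 + 5044.791403) = 180.7517 km
  → nearest: M1 (42.4095 km)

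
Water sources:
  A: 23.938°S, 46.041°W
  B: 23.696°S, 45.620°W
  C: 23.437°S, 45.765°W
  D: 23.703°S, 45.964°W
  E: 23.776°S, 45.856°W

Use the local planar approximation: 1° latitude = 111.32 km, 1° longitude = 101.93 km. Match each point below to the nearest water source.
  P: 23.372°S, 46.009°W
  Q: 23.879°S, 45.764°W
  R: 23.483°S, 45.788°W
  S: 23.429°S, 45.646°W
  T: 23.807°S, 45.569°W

P→C; Q→E; R→C; S→C; T→B

P at 23.372°S, 46.009°W:
  A: 63.091 km
  B: 53.601 km
  C: 25.902 km
  D: 37.131 km
  E: 47.601 km
  → nearest: C (25.902 km)
Q at 23.879°S, 45.764°W:
  A: 28.988 km
  B: 25.109 km
  C: 49.204 km
  D: 28.275 km
  E: 14.812 km
  → nearest: E (14.812 km)
R at 23.483°S, 45.788°W:
  A: 56.838 km
  B: 29.248 km
  C: 5.632 km
  D: 30.358 km
  E: 33.345 km
  → nearest: C (5.632 km)
S at 23.429°S, 45.646°W:
  A: 69.510 km
  B: 29.840 km
  C: 12.162 km
  D: 44.508 km
  E: 44.162 km
  → nearest: C (12.162 km)
T at 23.807°S, 45.569°W:
  A: 50.273 km
  B: 13.405 km
  C: 45.778 km
  D: 41.894 km
  E: 29.457 km
  → nearest: B (13.405 km)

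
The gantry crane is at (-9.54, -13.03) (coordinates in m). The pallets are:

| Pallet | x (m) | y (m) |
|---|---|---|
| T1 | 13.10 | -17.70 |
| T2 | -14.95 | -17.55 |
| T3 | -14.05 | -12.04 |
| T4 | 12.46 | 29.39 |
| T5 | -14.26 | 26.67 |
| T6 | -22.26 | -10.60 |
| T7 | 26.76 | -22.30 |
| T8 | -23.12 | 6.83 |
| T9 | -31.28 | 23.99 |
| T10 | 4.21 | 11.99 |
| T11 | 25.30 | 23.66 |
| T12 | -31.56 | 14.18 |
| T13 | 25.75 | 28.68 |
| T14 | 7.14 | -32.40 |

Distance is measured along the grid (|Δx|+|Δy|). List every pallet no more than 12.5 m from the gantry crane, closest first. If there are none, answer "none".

Distances from (-9.54, -13.03):
T1: 27.31 m
T2: 9.93 m
T3: 5.50 m
T4: 64.42 m
T5: 44.42 m
T6: 15.15 m
T7: 45.57 m
T8: 33.44 m
T9: 58.76 m
T10: 38.77 m
T11: 71.53 m
T12: 49.23 m
T13: 77.00 m
T14: 36.05 m
Threshold 12.5 m: T3 (5.50 m), T2 (9.93 m) are within range.

T3, T2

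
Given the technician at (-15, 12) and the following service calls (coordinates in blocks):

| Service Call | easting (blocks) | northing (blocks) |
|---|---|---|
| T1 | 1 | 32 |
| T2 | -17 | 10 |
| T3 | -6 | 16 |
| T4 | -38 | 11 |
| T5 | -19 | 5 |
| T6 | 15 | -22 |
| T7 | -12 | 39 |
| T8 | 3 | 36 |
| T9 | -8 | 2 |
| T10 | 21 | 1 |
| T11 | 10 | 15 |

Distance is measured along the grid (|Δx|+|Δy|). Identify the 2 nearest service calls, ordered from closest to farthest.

T2, T5

Distances from (-15, 12):
T1: |16| + |20| = 16 + 20 = 36 blocks
T2: |-2| + |-2| = 2 + 2 = 4 blocks
T3: |9| + |4| = 9 + 4 = 13 blocks
T4: |-23| + |-1| = 23 + 1 = 24 blocks
T5: |-4| + |-7| = 4 + 7 = 11 blocks
T6: |30| + |-34| = 30 + 34 = 64 blocks
T7: |3| + |27| = 3 + 27 = 30 blocks
T8: |18| + |24| = 18 + 24 = 42 blocks
T9: |7| + |-10| = 7 + 10 = 17 blocks
T10: |36| + |-11| = 36 + 11 = 47 blocks
T11: |25| + |3| = 25 + 3 = 28 blocks
Sorted: T2 (4 blocks) < T5 (11 blocks) < T3 (13 blocks) < T9 (17 blocks) < …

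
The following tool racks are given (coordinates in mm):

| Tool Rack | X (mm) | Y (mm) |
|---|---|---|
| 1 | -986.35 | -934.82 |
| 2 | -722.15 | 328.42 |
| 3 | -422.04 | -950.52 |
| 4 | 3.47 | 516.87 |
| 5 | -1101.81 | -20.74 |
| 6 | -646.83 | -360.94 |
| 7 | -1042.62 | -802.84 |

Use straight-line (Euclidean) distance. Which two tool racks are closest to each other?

Pairwise distances:
1–2: 1290.57 mm
1–3: 564.53 mm
1–4: 1757.03 mm
1–5: 921.34 mm
1–6: 666.79 mm
1–7: 143.47 mm
2–3: 1313.68 mm
2–4: 749.69 mm
2–5: 515.80 mm
2–6: 693.46 mm
2–7: 1175.78 mm
3–4: 1527.84 mm
3–5: 1151.77 mm
3–6: 630.98 mm
3–7: 637.91 mm
4–5: 1229.09 mm
4–6: 1092.45 mm
4–7: 1684.02 mm
5–6: 568.10 mm
5–7: 784.34 mm
6–7: 593.23 mm
Closest pair: 1–7 at 143.47 mm.

1 and 7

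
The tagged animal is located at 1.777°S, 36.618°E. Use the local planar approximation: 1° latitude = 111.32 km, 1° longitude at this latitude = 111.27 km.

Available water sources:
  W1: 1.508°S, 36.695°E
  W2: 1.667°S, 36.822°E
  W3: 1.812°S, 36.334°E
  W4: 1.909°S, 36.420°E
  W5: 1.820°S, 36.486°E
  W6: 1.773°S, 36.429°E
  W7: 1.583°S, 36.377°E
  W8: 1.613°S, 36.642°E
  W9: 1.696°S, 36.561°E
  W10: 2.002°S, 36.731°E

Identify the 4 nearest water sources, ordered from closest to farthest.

W9, W5, W8, W6

Distances from 1.777°S, 36.618°E:
W1: √((0.269·111.32)² + (0.077·111.27)²) = √(896.70782 + 73.40703) = 31.147 km
W2: √((0.110·111.32)² + (0.204·111.27)²) = √(149.94492 + 515.24823) = 25.791 km
W3: √((-0.035·111.32)² + (-0.284·111.27)²) = √(15.18037 + 998.60298) = 31.840 km
W4: √((-0.132·111.32)² + (-0.198·111.27)²) = √(215.92069 + 485.38523) = 26.482 km
W5: √((-0.043·111.32)² + (-0.132·111.27)²) = √(22.91307 + 215.72677) = 15.448 km
W6: √((0.004·111.32)² + (-0.189·111.27)²) = √(0.19827 + 442.26216) = 21.035 km
W7: √((0.194·111.32)² + (-0.241·111.27)²) = √(466.39067 + 719.10161) = 34.431 km
W8: √((0.164·111.32)² + (0.024·111.27)²) = √(333.29906 + 7.13146) = 18.451 km
W9: √((0.081·111.32)² + (-0.057·111.27)²) = √(81.30485 + 40.22591) = 11.024 km
W10: √((-0.225·111.32)² + (0.113·111.27)²) = √(627.35221 + 158.09315) = 28.026 km
Sorted: W9 (11.024 km) < W5 (15.448 km) < W8 (18.451 km) < W6 (21.035 km) < W2 (25.791 km) < W4 (26.482 km) < …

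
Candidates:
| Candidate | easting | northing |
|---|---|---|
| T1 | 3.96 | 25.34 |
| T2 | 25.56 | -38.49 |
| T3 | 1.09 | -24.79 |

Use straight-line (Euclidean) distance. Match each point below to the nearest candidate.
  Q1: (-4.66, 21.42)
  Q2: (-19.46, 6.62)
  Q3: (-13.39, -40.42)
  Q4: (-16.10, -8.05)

Q1→T1; Q2→T1; Q3→T3; Q4→T3

Q1 at (-4.66, 21.42):
  T1: √((8.62)² + (3.92)²) = √(74.3044 + 15.3664) = 9.47
  T2: √((30.22)² + (-59.91)²) = √(913.2484 + 3589.2081) = 67.10
  T3: √((5.75)² + (-46.21)²) = √(33.0625 + 2135.3641) = 46.57
  → nearest: T1 (9.47)
Q2 at (-19.46, 6.62):
  T1: √((23.42)² + (18.72)²) = √(548.4964 + 350.4384) = 29.98
  T2: √((45.02)² + (-45.11)²) = √(2026.8004 + 2034.9121) = 63.73
  T3: √((20.55)² + (-31.41)²) = √(422.3025 + 986.5881) = 37.54
  → nearest: T1 (29.98)
Q3 at (-13.39, -40.42):
  T1: √((17.35)² + (65.76)²) = √(301.0225 + 4324.3776) = 68.01
  T2: √((38.95)² + (1.93)²) = √(1517.1025 + 3.7249) = 39.00
  T3: √((14.48)² + (15.63)²) = √(209.6704 + 244.2969) = 21.31
  → nearest: T3 (21.31)
Q4 at (-16.10, -8.05):
  T1: √((20.06)² + (33.39)²) = √(402.4036 + 1114.8921) = 38.95
  T2: √((41.66)² + (-30.44)²) = √(1735.5556 + 926.5936) = 51.60
  T3: √((17.19)² + (-16.74)²) = √(295.4961 + 280.2276) = 23.99
  → nearest: T3 (23.99)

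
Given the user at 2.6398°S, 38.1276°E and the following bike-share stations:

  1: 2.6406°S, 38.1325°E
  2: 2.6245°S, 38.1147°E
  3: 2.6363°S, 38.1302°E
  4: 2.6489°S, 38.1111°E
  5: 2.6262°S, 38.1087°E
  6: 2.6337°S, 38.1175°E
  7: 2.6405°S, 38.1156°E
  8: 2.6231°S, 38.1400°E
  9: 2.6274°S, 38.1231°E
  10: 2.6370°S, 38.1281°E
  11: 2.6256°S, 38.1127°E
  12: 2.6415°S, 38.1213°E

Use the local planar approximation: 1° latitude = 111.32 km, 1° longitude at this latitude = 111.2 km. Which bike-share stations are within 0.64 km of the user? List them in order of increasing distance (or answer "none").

10, 3, 1

Distances from 2.6398°S, 38.1276°E:
1: √((-0.0008·111.32)² + (0.0049·111.2)²) = √(0.007931 + 0.296894) = 0.5521 km
2: √((0.0153·111.32)² + (-0.0129·111.2)²) = √(2.900877 + 2.057733) = 2.2268 km
3: √((0.0035·111.32)² + (0.0026·111.2)²) = √(0.151804 + 0.083590) = 0.4852 km
4: √((-0.0091·111.32)² + (-0.0165·111.2)²) = √(1.026193 + 3.366491) = 2.0959 km
5: √((0.0136·111.32)² + (-0.0189·111.2)²) = √(2.292051 + 4.417059) = 2.5902 km
6: √((0.0061·111.32)² + (-0.0101·111.2)²) = √(0.461112 + 1.261399) = 1.3124 km
7: √((-0.0007·111.32)² + (-0.0120·111.2)²) = √(0.006072 + 1.780623) = 1.3367 km
8: √((0.0167·111.32)² + (0.0124·111.2)²) = √(3.456045 + 1.901310) = 2.3146 km
9: √((0.0124·111.32)² + (-0.0045·111.2)²) = √(1.905416 + 0.250400) = 1.4683 km
10: √((0.0028·111.32)² + (0.0005·111.2)²) = √(0.097154 + 0.003091) = 0.3166 km
11: √((0.0142·111.32)² + (-0.0149·111.2)²) = √(2.498752 + 2.745251) = 2.2900 km
12: √((-0.0017·111.32)² + (-0.0063·111.2)²) = √(0.035813 + 0.490784) = 0.7257 km
Threshold 0.64 km: 10 (0.3166 km), 3 (0.4852 km), 1 (0.5521 km) are within range.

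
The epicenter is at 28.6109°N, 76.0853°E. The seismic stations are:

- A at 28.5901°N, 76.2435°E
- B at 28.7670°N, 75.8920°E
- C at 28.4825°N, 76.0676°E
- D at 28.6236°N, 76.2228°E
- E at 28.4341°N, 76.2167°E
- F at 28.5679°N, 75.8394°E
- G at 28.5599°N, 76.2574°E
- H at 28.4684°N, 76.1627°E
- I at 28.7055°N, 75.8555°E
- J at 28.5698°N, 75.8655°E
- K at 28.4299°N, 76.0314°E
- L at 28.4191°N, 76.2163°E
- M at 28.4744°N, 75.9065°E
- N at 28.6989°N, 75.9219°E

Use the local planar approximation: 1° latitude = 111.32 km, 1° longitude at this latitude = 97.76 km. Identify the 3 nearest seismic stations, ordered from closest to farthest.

D, C, A

Distances from 28.6109°N, 76.0853°E:
A: √((-0.0208·111.32)² + (0.1582·97.76)²) = √(5.361336 + 239.185773) = 15.6380 km
B: √((0.1561·111.32)² + (-0.1933·97.76)²) = √(301.961936 + 357.096911) = 25.6721 km
C: √((-0.1284·111.32)² + (-0.0177·97.76)²) = √(204.303799 + 2.994118) = 14.3978 km
D: √((0.0127·111.32)² + (0.1375·97.76)²) = √(1.998729 + 180.687364) = 13.5161 km
E: √((-0.1768·111.32)² + (0.1314·97.76)²) = √(387.356561 + 165.011084) = 23.5025 km
F: √((-0.0430·111.32)² + (-0.2459·97.76)²) = √(22.913071 + 577.882367) = 24.5111 km
G: √((-0.0510·111.32)² + (0.1721·97.76)²) = √(32.231962 + 283.063666) = 17.7566 km
H: √((-0.1425·111.32)² + (0.0774·97.76)²) = √(251.637942 + 57.253799) = 17.5753 km
I: √((0.0946·111.32)² + (-0.2298·97.76)²) = √(110.899265 + 504.687368) = 24.8110 km
J: √((-0.0411·111.32)² + (-0.2198·97.76)²) = √(20.932931 + 461.719017) = 21.9693 km
K: √((-0.1810·111.32)² + (-0.0539·97.76)²) = √(405.978977 + 27.765143) = 20.8265 km
L: √((-0.1918·111.32)² + (0.1310·97.76)²) = √(455.872717 + 164.007979) = 24.8974 km
M: √((-0.1365·111.32)² + (-0.1788·97.76)²) = √(230.893495 + 305.532501) = 23.1609 km
N: √((0.0880·111.32)² + (-0.1634·97.76)²) = √(95.964751 + 255.168165) = 18.7385 km
Sorted: D (13.5161 km) < C (14.3978 km) < A (15.6380 km) < H (17.5753 km) < G (17.7566 km) < …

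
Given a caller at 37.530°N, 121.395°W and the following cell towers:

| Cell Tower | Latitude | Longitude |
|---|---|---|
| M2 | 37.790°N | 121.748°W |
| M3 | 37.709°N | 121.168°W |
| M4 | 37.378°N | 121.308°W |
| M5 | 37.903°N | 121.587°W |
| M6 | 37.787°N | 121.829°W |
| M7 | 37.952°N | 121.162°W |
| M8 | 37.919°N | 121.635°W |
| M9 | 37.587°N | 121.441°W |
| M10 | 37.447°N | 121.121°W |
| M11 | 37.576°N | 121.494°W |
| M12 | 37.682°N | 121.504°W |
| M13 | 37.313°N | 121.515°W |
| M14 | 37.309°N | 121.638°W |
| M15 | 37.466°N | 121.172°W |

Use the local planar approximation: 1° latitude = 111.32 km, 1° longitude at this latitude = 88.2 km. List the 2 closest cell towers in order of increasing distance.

M9, M11

Distances from 37.530°N, 121.395°W:
M2: 42.510 km
M3: 28.247 km
M4: 18.579 km
M5: 44.843 km
M6: 47.789 km
M7: 51.275 km
M8: 48.200 km
M9: 7.531 km
M10: 25.873 km
M11: 10.123 km
M12: 19.461 km
M13: 26.373 km
M14: 32.628 km
M15: 20.919 km
Sorted: M9 (7.531 km) < M11 (10.123 km) < M4 (18.579 km) < M12 (19.461 km) < …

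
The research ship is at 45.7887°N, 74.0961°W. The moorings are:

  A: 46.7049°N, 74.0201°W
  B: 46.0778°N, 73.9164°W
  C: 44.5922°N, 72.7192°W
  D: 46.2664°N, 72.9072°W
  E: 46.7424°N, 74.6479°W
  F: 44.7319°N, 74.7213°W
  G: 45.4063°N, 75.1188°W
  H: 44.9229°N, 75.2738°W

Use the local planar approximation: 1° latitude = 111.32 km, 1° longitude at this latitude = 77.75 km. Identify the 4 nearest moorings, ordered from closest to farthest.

B, G, A, D

Distances from 45.7887°N, 74.0961°W:
A: √((0.9162·111.32)² + (0.0760·77.75)²) = √(10402.242410 + 34.916281) = 102.1624 km
B: √((0.2891·111.32)² + (0.1797·77.75)²) = √(1035.720515 + 195.207702) = 35.0846 km
C: √((-1.1965·111.32)² + (1.3769·77.75)²) = √(17740.742864 + 11460.553563) = 170.8839 km
D: √((0.4777·111.32)² + (1.1889·77.75)²) = √(2827.853313 + 8544.594347) = 106.6417 km
E: √((0.9537·111.32)² + (-0.5518·77.75)²) = √(11271.194926 + 1840.620216) = 114.5068 km
F: √((-1.0568·111.32)² + (-0.6252·77.75)²) = √(13839.869802 + 2362.864046) = 127.2900 km
G: √((-0.3824·111.32)² + (-1.0227·77.75)²) = √(1812.100009 + 6322.623298) = 90.1927 km
H: √((-0.8658·111.32)² + (-1.1777·77.75)²) = √(9289.269403 + 8384.364404) = 132.9422 km
Sorted: B (35.0846 km) < G (90.1927 km) < A (102.1624 km) < D (106.6417 km) < E (114.5068 km) < F (127.2900 km) < …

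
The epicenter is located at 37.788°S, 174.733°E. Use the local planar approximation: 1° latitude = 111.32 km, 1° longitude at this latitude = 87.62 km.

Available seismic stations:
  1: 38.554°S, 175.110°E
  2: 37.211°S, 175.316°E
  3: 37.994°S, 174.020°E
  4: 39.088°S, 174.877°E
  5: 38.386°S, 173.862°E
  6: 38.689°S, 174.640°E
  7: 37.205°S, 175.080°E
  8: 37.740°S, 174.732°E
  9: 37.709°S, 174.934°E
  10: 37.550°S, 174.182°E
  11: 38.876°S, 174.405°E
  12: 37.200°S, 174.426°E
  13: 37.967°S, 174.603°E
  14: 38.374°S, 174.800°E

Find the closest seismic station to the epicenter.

Distances from 37.788°S, 174.733°E:
1: 91.446 km
2: 82.068 km
3: 66.549 km
4: 145.265 km
5: 101.271 km
6: 100.630 km
7: 71.668 km
8: 5.344 km
9: 19.685 km
10: 55.071 km
11: 124.479 km
12: 70.768 km
13: 22.952 km
14: 65.497 km
Minimum: 8 at 5.344 km.

8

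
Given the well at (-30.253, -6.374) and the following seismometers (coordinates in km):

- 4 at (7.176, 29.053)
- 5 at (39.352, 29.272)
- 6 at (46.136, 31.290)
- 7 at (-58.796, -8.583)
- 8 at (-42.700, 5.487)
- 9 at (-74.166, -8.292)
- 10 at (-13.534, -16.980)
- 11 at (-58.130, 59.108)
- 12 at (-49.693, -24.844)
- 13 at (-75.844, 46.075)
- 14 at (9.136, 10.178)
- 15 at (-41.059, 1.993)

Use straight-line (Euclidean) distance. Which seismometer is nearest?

Distances from (-30.253, -6.374):
4: 51.536 km
5: 78.202 km
6: 85.170 km
7: 28.628 km
8: 17.193 km
9: 43.955 km
10: 19.799 km
11: 71.169 km
12: 26.815 km
13: 69.494 km
14: 42.725 km
15: 13.667 km
Minimum: 15 at 13.667 km.

15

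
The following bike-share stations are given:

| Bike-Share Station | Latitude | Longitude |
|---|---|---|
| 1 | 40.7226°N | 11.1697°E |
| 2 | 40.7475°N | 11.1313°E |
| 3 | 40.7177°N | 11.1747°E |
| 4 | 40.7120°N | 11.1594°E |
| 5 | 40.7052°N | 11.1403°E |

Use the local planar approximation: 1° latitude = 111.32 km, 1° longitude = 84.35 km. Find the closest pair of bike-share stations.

1 and 3

Pairwise distances:
1–2: 4.2632 km
1–3: 0.6895 km
1–4: 1.4653 km
1–5: 3.1467 km
2–3: 4.9403 km
2–4: 4.6082 km
2–5: 4.7696 km
3–4: 1.4381 km
3–5: 3.2180 km
4–5: 1.7801 km
Closest pair: 1–3 at 0.6895 km.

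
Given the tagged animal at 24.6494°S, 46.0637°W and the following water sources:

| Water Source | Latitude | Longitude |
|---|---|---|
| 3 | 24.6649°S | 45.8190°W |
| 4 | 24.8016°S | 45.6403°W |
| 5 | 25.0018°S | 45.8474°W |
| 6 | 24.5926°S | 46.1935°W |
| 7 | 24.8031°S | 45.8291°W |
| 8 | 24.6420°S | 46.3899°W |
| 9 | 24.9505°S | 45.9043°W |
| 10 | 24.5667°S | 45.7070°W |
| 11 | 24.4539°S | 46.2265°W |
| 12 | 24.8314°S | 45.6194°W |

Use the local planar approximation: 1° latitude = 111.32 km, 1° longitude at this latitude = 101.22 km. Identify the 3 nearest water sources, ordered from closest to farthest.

6, 3, 11

Distances from 24.6494°S, 46.0637°W:
3: √((-0.0155·111.32)² + (0.2447·101.22)²) = √(2.977212 + 613.480277) = 24.8286 km
4: √((-0.1522·111.32)² + (0.4234·101.22)²) = √(287.061996 + 1836.683706) = 46.0841 km
5: √((-0.3524·111.32)² + (0.2163·101.22)²) = √(1538.927622 + 479.342244) = 44.9252 km
6: √((0.0568·111.32)² + (-0.1298·101.22)²) = √(39.980025 + 172.616398) = 14.5807 km
7: √((-0.1537·111.32)² + (0.2346·101.22)²) = √(292.748130 + 563.882584) = 29.2683 km
8: √((0.0074·111.32)² + (-0.3262·101.22)²) = √(0.678594 + 1090.185947) = 33.0282 km
9: √((-0.3011·111.32)² + (0.1594·101.22)²) = √(1123.486624 + 260.321058) = 37.1996 km
10: √((0.0827·111.32)² + (0.3567·101.22)²) = √(84.753456 + 1303.583590) = 37.2604 km
11: √((0.1955·111.32)² + (-0.1628·101.22)²) = √(473.630781 + 271.544785) = 27.2979 km
12: √((-0.1820·111.32)² + (0.4443·101.22)²) = √(410.477325 + 2022.484921) = 49.3251 km
Sorted: 6 (14.5807 km) < 3 (24.8286 km) < 11 (27.2979 km) < 7 (29.2683 km) < 8 (33.0282 km) < …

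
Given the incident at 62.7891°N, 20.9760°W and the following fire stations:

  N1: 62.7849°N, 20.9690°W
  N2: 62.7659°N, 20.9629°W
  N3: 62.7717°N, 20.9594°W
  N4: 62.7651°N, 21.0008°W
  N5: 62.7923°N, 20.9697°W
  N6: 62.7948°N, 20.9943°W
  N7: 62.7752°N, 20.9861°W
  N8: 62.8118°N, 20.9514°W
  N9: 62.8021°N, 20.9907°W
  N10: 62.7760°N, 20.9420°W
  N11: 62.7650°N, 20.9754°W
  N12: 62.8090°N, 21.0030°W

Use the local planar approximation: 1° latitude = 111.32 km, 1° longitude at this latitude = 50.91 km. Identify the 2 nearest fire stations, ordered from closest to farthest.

Distances from 62.7891°N, 20.9760°W:
N1: 0.5879 km
N2: 2.6673 km
N3: 2.1133 km
N4: 2.9550 km
N5: 0.4793 km
N6: 1.1272 km
N7: 1.6305 km
N8: 2.8203 km
N9: 1.6292 km
N10: 2.2634 km
N11: 2.6830 km
N12: 2.6071 km
Sorted: N5 (0.4793 km) < N1 (0.5879 km) < N6 (1.1272 km) < N9 (1.6292 km) < …

N5, N1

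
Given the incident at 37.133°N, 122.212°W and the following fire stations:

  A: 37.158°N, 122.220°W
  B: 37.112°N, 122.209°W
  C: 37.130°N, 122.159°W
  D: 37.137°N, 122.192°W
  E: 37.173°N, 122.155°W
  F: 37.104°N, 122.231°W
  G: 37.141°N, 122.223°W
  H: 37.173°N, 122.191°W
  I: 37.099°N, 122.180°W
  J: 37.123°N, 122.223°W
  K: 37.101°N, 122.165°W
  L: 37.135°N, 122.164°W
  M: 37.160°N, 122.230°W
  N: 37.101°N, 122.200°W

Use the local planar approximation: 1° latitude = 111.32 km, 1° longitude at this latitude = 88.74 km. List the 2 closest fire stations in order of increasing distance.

G, J

Distances from 37.133°N, 122.212°W:
A: √((0.025·111.32)² + (-0.008·88.74)²) = √(7.74509 + 0.50399) = 2.872 km
B: √((-0.021·111.32)² + (0.003·88.74)²) = √(5.46493 + 0.07087) = 2.353 km
C: √((-0.003·111.32)² + (0.053·88.74)²) = √(0.11153 + 22.12028) = 4.715 km
D: √((0.004·111.32)² + (0.020·88.74)²) = √(0.19827 + 3.14992) = 1.830 km
E: √((0.040·111.32)² + (0.057·88.74)²) = √(19.82743 + 25.58518) = 6.739 km
F: √((-0.029·111.32)² + (-0.019·88.74)²) = √(10.42179 + 2.84280) = 3.642 km
G: √((0.008·111.32)² + (-0.011·88.74)²) = √(0.79310 + 0.95285) = 1.321 km
H: √((0.040·111.32)² + (0.021·88.74)²) = √(19.82743 + 3.47278) = 4.827 km
I: √((-0.034·111.32)² + (0.032·88.74)²) = √(14.32532 + 8.06378) = 4.732 km
J: √((-0.010·111.32)² + (-0.011·88.74)²) = √(1.23921 + 0.95285) = 1.481 km
K: √((-0.032·111.32)² + (0.047·88.74)²) = √(12.68955 + 17.39541) = 5.485 km
L: √((0.002·111.32)² + (0.048·88.74)²) = √(0.04957 + 18.14351) = 4.265 km
M: √((0.027·111.32)² + (-0.018·88.74)²) = √(9.03387 + 2.55143) = 3.404 km
N: √((-0.032·111.32)² + (0.012·88.74)²) = √(12.68955 + 1.13397) = 3.718 km
Sorted: G (1.321 km) < J (1.481 km) < D (1.830 km) < B (2.353 km) < …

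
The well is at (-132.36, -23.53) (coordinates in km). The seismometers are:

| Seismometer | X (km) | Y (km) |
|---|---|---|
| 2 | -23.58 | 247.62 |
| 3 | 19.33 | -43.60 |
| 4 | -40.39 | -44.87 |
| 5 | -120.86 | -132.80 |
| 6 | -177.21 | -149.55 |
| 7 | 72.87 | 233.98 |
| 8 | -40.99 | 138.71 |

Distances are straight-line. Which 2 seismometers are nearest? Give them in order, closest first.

Distances from (-132.36, -23.53):
2: √((108.78)² + (271.15)²) = √(11833.0884 + 73522.3225) = 292.16 km
3: √((151.69)² + (-20.07)²) = √(23009.8561 + 402.8049) = 153.01 km
4: √((91.97)² + (-21.34)²) = √(8458.4809 + 455.3956) = 94.41 km
5: √((11.50)² + (-109.27)²) = √(132.2500 + 11939.9329) = 109.87 km
6: √((-44.85)² + (-126.02)²) = √(2011.5225 + 15881.0404) = 133.76 km
7: √((205.23)² + (257.51)²) = √(42119.3529 + 66311.4001) = 329.29 km
8: √((91.37)² + (162.24)²) = √(8348.4769 + 26321.8176) = 186.20 km
Sorted: 4 (94.41 km) < 5 (109.87 km) < 6 (133.76 km) < 3 (153.01 km) < …

4, 5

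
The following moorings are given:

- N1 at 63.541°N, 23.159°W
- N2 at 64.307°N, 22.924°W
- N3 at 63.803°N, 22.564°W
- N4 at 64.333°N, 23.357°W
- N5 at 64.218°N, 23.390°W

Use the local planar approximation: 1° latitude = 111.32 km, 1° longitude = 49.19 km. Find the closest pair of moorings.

N4 and N5

Pairwise distances:
N1–N2: 86.051 km
N1–N3: 41.319 km
N1–N4: 88.702 km
N1–N5: 76.215 km
N2–N3: 58.834 km
N2–N4: 21.495 km
N2–N5: 24.972 km
N3–N4: 70.729 km
N3–N5: 61.523 km
N4–N5: 12.904 km
Closest pair: N4–N5 at 12.904 km.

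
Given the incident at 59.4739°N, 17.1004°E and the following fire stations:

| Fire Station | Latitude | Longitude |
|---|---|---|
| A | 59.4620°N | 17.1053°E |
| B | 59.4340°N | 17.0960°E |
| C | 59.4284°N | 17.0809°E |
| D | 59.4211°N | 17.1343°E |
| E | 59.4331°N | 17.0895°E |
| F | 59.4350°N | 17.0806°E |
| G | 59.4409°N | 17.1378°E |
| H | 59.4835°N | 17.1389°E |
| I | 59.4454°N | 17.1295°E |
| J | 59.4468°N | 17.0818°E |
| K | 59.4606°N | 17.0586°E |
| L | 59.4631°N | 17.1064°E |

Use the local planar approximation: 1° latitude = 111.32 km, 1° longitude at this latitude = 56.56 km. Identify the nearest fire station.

Distances from 59.4739°N, 17.1004°E:
A: √((-0.0119·111.32)² + (0.0049·56.56)²) = √(1.754851 + 0.076809) = 1.3534 km
B: √((-0.0399·111.32)² + (-0.0044·56.56)²) = √(19.728415 + 0.061933) = 4.4486 km
C: √((-0.0455·111.32)² + (-0.0195·56.56)²) = √(25.654833 + 1.216433) = 5.1838 km
D: √((-0.0528·111.32)² + (0.0339·56.56)²) = √(34.547310 + 3.676361) = 6.1825 km
E: √((-0.0408·111.32)² + (-0.0109·56.56)²) = √(20.628456 + 0.380077) = 4.5835 km
F: √((-0.0389·111.32)² + (-0.0198·56.56)²) = √(18.751914 + 1.254149) = 4.4728 km
G: √((-0.0330·111.32)² + (0.0374·56.56)²) = √(13.495043 + 4.474680) = 4.2391 km
H: √((0.0096·111.32)² + (0.0385·56.56)²) = √(1.142060 + 4.741768) = 2.4257 km
I: √((-0.0285·111.32)² + (0.0291·56.56)²) = √(10.065518 + 2.708974) = 3.5741 km
J: √((-0.0271·111.32)² + (-0.0186·56.56)²) = √(9.100913 + 1.106738) = 3.1949 km
K: √((-0.0133·111.32)² + (-0.0418·56.56)²) = √(2.192046 + 5.589479) = 2.7895 km
L: √((-0.0108·111.32)² + (0.0060·56.56)²) = √(1.445419 + 0.115165) = 1.2492 km
Minimum: L at 1.2492 km.

L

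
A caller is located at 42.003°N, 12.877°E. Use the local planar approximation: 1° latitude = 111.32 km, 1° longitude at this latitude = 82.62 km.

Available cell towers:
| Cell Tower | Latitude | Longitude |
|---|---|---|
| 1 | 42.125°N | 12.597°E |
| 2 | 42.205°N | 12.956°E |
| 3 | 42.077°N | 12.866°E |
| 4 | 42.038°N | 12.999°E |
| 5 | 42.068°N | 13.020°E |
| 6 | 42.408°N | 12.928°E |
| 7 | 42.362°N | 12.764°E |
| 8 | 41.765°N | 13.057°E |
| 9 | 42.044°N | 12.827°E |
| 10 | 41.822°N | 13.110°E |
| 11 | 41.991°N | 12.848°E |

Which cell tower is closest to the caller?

Distances from 42.003°N, 12.877°E:
1: √((0.122·111.32)² + (-0.280·82.62)²) = √(184.44465 + 535.16345) = 26.826 km
2: √((0.202·111.32)² + (0.079·82.62)²) = √(505.64898 + 42.60147) = 23.415 km
3: √((0.074·111.32)² + (-0.011·82.62)²) = √(67.85937 + 0.82595) = 8.288 km
4: √((0.035·111.32)² + (0.122·82.62)²) = √(15.18037 + 101.59914) = 10.806 km
5: √((0.065·111.32)² + (0.143·82.62)²) = √(52.35680 + 139.58619) = 13.854 km
6: √((0.405·111.32)² + (0.051·82.62)²) = √(2032.62116 + 17.75459) = 45.281 km
7: √((0.359·111.32)² + (-0.113·82.62)²) = √(1597.11170 + 87.16202) = 41.040 km
8: √((-0.238·111.32)² + (0.180·82.62)²) = √(701.94051 + 221.16449) = 30.383 km
9: √((0.041·111.32)² + (-0.050·82.62)²) = √(20.83119 + 17.06516) = 6.156 km
10: √((-0.181·111.32)² + (0.233·82.62)²) = √(405.97898 + 370.58021) = 27.867 km
11: √((-0.012·111.32)² + (-0.029·82.62)²) = √(1.78447 + 5.74072) = 2.743 km
Minimum: 11 at 2.743 km.

11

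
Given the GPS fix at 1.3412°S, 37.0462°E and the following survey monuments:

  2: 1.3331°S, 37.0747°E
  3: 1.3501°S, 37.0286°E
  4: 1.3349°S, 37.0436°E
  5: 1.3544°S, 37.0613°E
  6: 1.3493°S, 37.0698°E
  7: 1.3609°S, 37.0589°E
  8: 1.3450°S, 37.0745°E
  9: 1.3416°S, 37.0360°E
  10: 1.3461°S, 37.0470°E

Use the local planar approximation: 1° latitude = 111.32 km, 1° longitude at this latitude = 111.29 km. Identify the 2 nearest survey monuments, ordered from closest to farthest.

Distances from 1.3412°S, 37.0462°E:
2: √((0.0081·111.32)² + (0.0285·111.29)²) = √(0.813048 + 10.060093) = 3.2974 km
3: √((-0.0089·111.32)² + (-0.0176·111.29)²) = √(0.981582 + 3.836521) = 2.1950 km
4: √((0.0063·111.32)² + (-0.0026·111.29)²) = √(0.491844 + 0.083726) = 0.7587 km
5: √((-0.0132·111.32)² + (0.0151·111.29)²) = √(2.159207 + 2.824010) = 2.2323 km
6: √((-0.0081·111.32)² + (0.0236·111.29)²) = √(0.813048 + 6.898208) = 2.7769 km
7: √((-0.0197·111.32)² + (0.0127·111.29)²) = √(4.809267 + 1.997652) = 2.6090 km
8: √((-0.0038·111.32)² + (0.0283·111.29)²) = √(0.178943 + 9.919394) = 3.1778 km
9: √((-0.0004·111.32)² + (-0.0102·111.29)²) = √(0.001983 + 1.288584) = 1.1360 km
10: √((-0.0049·111.32)² + (0.0008·111.29)²) = √(0.297535 + 0.007927) = 0.5527 km
Sorted: 10 (0.5527 km) < 4 (0.7587 km) < 9 (1.1360 km) < 3 (2.1950 km) < …

10, 4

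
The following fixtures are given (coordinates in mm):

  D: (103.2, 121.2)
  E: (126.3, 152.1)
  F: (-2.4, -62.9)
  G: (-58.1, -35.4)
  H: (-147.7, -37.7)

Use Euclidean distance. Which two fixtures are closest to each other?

Pairwise distances:
D–E: 38.6 mm
F–G: 62.1 mm
G–H: 89.6 mm
F–H: 147.5 mm
D–F: 212.2 mm
D–G: 224.8 mm
E–F: 250.6 mm
E–G: 263.0 mm
D–H: 297.0 mm
E–H: 333.3 mm
Closest pair: D–E at 38.6 mm.

D and E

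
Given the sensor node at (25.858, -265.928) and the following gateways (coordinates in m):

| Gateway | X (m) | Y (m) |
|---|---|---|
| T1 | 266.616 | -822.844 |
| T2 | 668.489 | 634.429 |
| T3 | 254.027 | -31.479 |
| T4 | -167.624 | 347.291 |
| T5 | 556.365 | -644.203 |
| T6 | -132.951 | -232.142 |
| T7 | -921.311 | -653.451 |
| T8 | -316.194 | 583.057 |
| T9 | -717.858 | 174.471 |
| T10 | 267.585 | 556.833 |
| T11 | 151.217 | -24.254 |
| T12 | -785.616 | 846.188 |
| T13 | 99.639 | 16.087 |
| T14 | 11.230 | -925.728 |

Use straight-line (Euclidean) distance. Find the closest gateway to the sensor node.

T6

Distances from (25.858, -265.928):
T1: 606.729 m
T2: 1106.172 m
T3: 327.150 m
T4: 643.019 m
T5: 651.559 m
T6: 162.363 m
T7: 1023.378 m
T8: 915.301 m
T9: 864.329 m
T10: 857.536 m
T11: 272.252 m
T12: 1376.696 m
T13: 291.507 m
T14: 659.962 m
Minimum: T6 at 162.363 m.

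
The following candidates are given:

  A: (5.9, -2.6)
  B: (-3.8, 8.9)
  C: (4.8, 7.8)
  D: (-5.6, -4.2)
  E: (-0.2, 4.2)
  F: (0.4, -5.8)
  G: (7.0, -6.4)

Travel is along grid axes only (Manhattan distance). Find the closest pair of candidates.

Pairwise distances:
A–B: 21.2
A–C: 11.5
A–D: 13.1
A–E: 12.9
A–F: 8.7
A–G: 4.9
B–C: 9.7
B–D: 14.9
B–E: 8.3
B–F: 18.9
B–G: 26.1
C–D: 22.4
C–E: 8.6
C–F: 18.0
C–G: 16.4
D–E: 13.8
D–F: 7.6
D–G: 14.8
E–F: 10.6
E–G: 17.8
F–G: 7.2
Closest pair: A–G at 4.9.

A and G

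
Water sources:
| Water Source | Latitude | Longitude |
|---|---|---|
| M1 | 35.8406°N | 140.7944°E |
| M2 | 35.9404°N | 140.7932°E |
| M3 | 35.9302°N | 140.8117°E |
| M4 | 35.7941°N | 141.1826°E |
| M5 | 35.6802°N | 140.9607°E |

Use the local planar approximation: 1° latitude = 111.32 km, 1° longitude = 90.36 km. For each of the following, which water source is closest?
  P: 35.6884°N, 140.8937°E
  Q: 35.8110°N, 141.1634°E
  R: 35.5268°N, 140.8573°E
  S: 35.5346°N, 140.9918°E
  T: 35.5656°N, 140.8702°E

P at 35.6884°N, 140.8937°E:
  M1: √((0.1522·111.32)² + (-0.0993·90.36)²) = √(287.061996 + 80.510207) = 19.1722 km
  M2: √((0.2520·111.32)² + (-0.1005·90.36)²) = √(786.950611 + 82.467830) = 29.4859 km
  M3: √((0.2418·111.32)² + (-0.0820·90.36)²) = √(724.534364 + 54.900987) = 27.9184 km
  M4: √((0.1057·111.32)² + (0.2889·90.36)²) = √(138.451087 + 681.471234) = 28.6343 km
  M5: √((-0.0082·111.32)² + (0.0670·90.36)²) = √(0.833248 + 36.652369) = 6.1225 km
  → nearest: M5 (6.1225 km)
Q at 35.8110°N, 141.1634°E:
  M1: √((0.0296·111.32)² + (-0.3690·90.36)²) = √(10.857499 + 1111.744979) = 33.5053 km
  M2: √((0.1294·111.32)² + (-0.3702·90.36)²) = √(207.498494 + 1118.987598) = 36.4210 km
  M3: √((0.1192·111.32)² + (-0.3517·90.36)²) = √(176.075490 + 1009.943739) = 34.4386 km
  M4: √((-0.0169·111.32)² + (0.0192·90.36)²) = √(3.539320 + 3.009920) = 2.5591 km
  M5: √((-0.1308·111.32)² + (-0.2027·90.36)²) = √(212.012703 + 335.474830) = 23.3985 km
  → nearest: M4 (2.5591 km)
R at 35.5268°N, 140.8573°E:
  M1: √((0.3138·111.32)² + (-0.0629·90.36)²) = √(1220.259715 + 32.303809) = 35.3916 km
  M2: √((0.4136·111.32)² + (-0.0641·90.36)²) = √(2119.861344 + 33.548144) = 46.4048 km
  M3: √((0.4034·111.32)² + (-0.0456·90.36)²) = √(2016.592664 + 16.977828) = 45.0951 km
  M4: √((0.2673·111.32)² + (0.3253·90.36)²) = √(885.409776 + 864.013585) = 41.8261 km
  M5: √((0.1534·111.32)² + (0.1034·90.36)²) = √(291.606442 + 87.295835) = 19.4654 km
  → nearest: M5 (19.4654 km)
S at 35.5346°N, 140.9918°E:
  M1: √((0.3060·111.32)² + (-0.1974·90.36)²) = √(1160.350646 + 318.160852) = 38.4514 km
  M2: √((0.4058·111.32)² + (-0.1986·90.36)²) = √(2040.659196 + 322.040827) = 48.6076 km
  M3: √((0.3956·111.32)² + (-0.1801·90.36)²) = √(1939.362355 + 264.837738) = 46.9489 km
  M4: √((0.2595·111.32)² + (0.1908·90.36)²) = √(834.489967 + 297.241323) = 33.6412 km
  M5: √((0.1456·111.32)² + (-0.0311·90.36)²) = √(262.705488 + 7.897202) = 16.4500 km
  → nearest: M5 (16.4500 km)
T at 35.5656°N, 140.8702°E:
  M1: √((0.2750·111.32)² + (-0.0758·90.36)²) = √(937.155769 + 46.912746) = 31.3699 km
  M2: √((0.3748·111.32)² + (-0.0770·90.36)²) = √(1740.786699 + 48.409868) = 42.2989 km
  M3: √((0.3646·111.32)² + (-0.0585·90.36)²) = √(1647.326648 + 27.942430) = 40.9301 km
  M4: √((0.2285·111.32)² + (0.3124·90.36)²) = √(647.021637 + 796.846180) = 37.9983 km
  M5: √((0.1146·111.32)² + (0.0905·90.36)²) = √(162.747989 + 66.872815) = 15.1532 km
  → nearest: M5 (15.1532 km)

P→M5; Q→M4; R→M5; S→M5; T→M5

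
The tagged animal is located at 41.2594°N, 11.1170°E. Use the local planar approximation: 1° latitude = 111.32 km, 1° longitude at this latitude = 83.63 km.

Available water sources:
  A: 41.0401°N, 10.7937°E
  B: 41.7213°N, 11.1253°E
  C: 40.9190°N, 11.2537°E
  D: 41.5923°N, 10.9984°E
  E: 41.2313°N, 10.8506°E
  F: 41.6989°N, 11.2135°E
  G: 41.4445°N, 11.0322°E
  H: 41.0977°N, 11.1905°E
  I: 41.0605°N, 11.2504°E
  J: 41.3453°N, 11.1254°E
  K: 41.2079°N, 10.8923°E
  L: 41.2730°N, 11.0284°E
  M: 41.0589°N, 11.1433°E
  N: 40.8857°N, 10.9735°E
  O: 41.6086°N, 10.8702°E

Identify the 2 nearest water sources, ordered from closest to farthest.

L, J

Distances from 41.2594°N, 11.1170°E:
A: 36.4280 km
B: 51.4234 km
C: 39.5803 km
D: 38.3628 km
E: 22.4976 km
F: 49.5863 km
G: 21.7916 km
H: 19.0210 km
I: 24.7933 km
J: 9.5882 km
K: 19.6467 km
L: 7.5627 km
M: 22.4278 km
N: 43.2967 km
O: 44.0126 km
Sorted: L (7.5627 km) < J (9.5882 km) < H (19.0210 km) < K (19.6467 km) < …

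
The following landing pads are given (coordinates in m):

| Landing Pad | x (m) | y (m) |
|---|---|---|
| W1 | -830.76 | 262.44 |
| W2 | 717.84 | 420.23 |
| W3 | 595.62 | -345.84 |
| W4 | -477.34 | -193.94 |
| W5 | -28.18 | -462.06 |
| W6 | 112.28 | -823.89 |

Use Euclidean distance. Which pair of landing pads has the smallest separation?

Pairwise distances:
W1–W2: 1556.62 m
W1–W3: 1550.67 m
W1–W4: 577.22 m
W1–W5: 1081.22 m
W1–W6: 1438.55 m
W2–W3: 775.76 m
W2–W4: 1343.75 m
W2–W5: 1155.41 m
W2–W6: 1383.67 m
W3–W4: 1083.66 m
W3–W5: 634.53 m
W3–W6: 679.82 m
W4–W5: 523.10 m
W4–W6: 862.84 m
W5–W6: 388.14 m
Closest pair: W5–W6 at 388.14 m.

W5 and W6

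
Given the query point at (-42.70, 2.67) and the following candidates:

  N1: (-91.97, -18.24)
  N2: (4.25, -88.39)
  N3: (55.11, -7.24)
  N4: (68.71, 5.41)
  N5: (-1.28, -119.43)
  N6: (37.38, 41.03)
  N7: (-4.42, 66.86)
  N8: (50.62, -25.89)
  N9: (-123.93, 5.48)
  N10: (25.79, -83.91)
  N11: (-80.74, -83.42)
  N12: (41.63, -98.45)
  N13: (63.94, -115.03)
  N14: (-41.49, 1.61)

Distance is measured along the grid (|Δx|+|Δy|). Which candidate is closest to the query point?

Distances from (-42.70, 2.67):
N1: 70.18
N2: 138.01
N3: 107.72
N4: 114.15
N5: 163.52
N6: 118.44
N7: 102.47
N8: 121.88
N9: 84.04
N10: 155.07
N11: 124.13
N12: 185.45
N13: 224.34
N14: 2.27
Minimum: N14 at 2.27.

N14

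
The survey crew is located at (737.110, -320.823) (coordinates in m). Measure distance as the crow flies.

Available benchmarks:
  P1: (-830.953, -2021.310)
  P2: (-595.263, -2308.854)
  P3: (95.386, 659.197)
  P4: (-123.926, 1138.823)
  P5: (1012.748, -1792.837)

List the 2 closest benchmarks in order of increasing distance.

P3, P5

Distances from (737.110, -320.823):
P1: √((-1568.063)² + (-1700.487)²) = √(2458821.57197 + 2891656.03717) = 2313.110 m
P2: √((-1332.373)² + (-1988.031)²) = √(1775217.81113 + 3952267.25696) = 2393.216 m
P3: √((-641.724)² + (980.020)²) = √(411809.69218 + 960439.20040) = 1171.430 m
P4: √((-861.036)² + (1459.646)²) = √(741382.99330 + 2130566.44532) = 1694.683 m
P5: √((275.638)² + (-1472.014)²) = √(75976.30704 + 2166825.21620) = 1497.599 m
Sorted: P3 (1171.430 m) < P5 (1497.599 m) < P4 (1694.683 m) < P1 (2313.110 m) < …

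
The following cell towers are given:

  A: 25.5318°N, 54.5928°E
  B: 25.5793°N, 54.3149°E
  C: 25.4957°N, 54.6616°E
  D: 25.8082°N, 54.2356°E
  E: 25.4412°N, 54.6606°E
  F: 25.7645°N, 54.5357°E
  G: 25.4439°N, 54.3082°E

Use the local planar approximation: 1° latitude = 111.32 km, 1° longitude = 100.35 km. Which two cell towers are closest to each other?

Pairwise distances:
C–E: 6.0678 km
A–C: 7.9885 km
A–E: 12.1659 km
B–G: 15.0877 km
A–F: 26.5303 km
B–D: 26.6948 km
A–B: 28.3841 km
A–G: 30.1894 km
B–F: 30.2652 km
D–F: 30.5054 km
C–F: 32.4807 km
E–G: 35.3646 km
C–G: 35.9294 km
B–C: 36.0145 km
B–E: 37.9447 km
E–F: 38.1098 km
D–G: 41.2031 km
F–G: 42.3664 km
A–D: 47.2397 km
C–D: 55.1149 km
D–E: 59.0593 km
Closest pair: C–E at 6.0678 km.

C and E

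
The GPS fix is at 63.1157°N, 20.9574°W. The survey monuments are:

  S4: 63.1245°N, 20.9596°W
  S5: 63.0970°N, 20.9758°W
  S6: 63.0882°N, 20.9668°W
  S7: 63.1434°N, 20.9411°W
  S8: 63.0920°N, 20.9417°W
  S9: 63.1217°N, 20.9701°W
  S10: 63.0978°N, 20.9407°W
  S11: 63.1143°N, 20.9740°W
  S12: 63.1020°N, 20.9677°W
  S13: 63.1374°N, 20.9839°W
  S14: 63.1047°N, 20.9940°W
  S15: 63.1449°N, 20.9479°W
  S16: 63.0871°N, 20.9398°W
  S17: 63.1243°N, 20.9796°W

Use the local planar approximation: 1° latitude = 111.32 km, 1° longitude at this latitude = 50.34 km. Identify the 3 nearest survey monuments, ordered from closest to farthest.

Distances from 63.1157°N, 20.9574°W:
S4: √((0.0088·111.32)² + (-0.0022·50.34)²) = √(0.959648 + 0.012265) = 0.9859 km
S5: √((-0.0187·111.32)² + (-0.0184·50.34)²) = √(4.333408 + 0.857950) = 2.2785 km
S6: √((-0.0275·111.32)² + (-0.0094·50.34)²) = √(9.371558 + 0.223914) = 3.0977 km
S7: √((0.0277·111.32)² + (0.0163·50.34)²) = √(9.508367 + 0.673289) = 3.1909 km
S8: √((-0.0237·111.32)² + (0.0157·50.34)²) = √(6.960542 + 0.624634) = 2.7541 km
S9: √((0.0060·111.32)² + (-0.0127·50.34)²) = √(0.446117 + 0.408728) = 0.9246 km
S10: √((-0.0179·111.32)² + (0.0167·50.34)²) = √(3.970566 + 0.706739) = 2.1627 km
S11: √((-0.0014·111.32)² + (-0.0166·50.34)²) = √(0.024289 + 0.698301) = 0.8501 km
S12: √((-0.0137·111.32)² + (-0.0103·50.34)²) = √(2.325881 + 0.268844) = 1.6108 km
S13: √((0.0217·111.32)² + (-0.0265·50.34)²) = √(5.835336 + 1.779583) = 2.7595 km
S14: √((-0.0110·111.32)² + (-0.0366·50.34)²) = √(1.499449 + 3.394600) = 2.2122 km
S15: √((0.0292·111.32)² + (0.0095·50.34)²) = √(10.566036 + 0.228704) = 3.2855 km
S16: √((-0.0286·111.32)² + (0.0176·50.34)²) = √(10.136277 + 0.784968) = 3.3047 km
S17: √((0.0086·111.32)² + (-0.0222·50.34)²) = √(0.916523 + 1.248914) = 1.4715 km
Sorted: S11 (0.8501 km) < S9 (0.9246 km) < S4 (0.9859 km) < S17 (1.4715 km) < S12 (1.6108 km) < …

S11, S9, S4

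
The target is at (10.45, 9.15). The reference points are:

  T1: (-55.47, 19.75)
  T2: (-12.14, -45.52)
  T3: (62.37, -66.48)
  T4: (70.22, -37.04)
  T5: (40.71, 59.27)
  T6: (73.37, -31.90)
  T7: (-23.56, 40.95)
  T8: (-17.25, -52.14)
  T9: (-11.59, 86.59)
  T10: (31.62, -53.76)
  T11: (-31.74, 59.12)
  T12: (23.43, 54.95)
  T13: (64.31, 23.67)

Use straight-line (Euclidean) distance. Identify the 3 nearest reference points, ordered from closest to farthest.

Distances from (10.45, 9.15):
T1: √((-65.92)² + (10.60)²) = √(4345.4464 + 112.3600) = 66.77
T2: √((-22.59)² + (-54.67)²) = √(510.3081 + 2988.8089) = 59.15
T3: √((51.92)² + (-75.63)²) = √(2695.6864 + 5719.8969) = 91.74
T4: √((59.77)² + (-46.19)²) = √(3572.4529 + 2133.5161) = 75.54
T5: √((30.26)² + (50.12)²) = √(915.6676 + 2512.0144) = 58.55
T6: √((62.92)² + (-41.05)²) = √(3958.9264 + 1685.1025) = 75.13
T7: √((-34.01)² + (31.80)²) = √(1156.6801 + 1011.2400) = 46.56
T8: √((-27.70)² + (-61.29)²) = √(767.2900 + 3756.4641) = 67.26
T9: √((-22.04)² + (77.44)²) = √(485.7616 + 5996.9536) = 80.52
T10: √((21.17)² + (-62.91)²) = √(448.1689 + 3957.6681) = 66.38
T11: √((-42.19)² + (49.97)²) = √(1779.9961 + 2497.0009) = 65.40
T12: √((12.98)² + (45.80)²) = √(168.4804 + 2097.6400) = 47.60
T13: √((53.86)² + (14.52)²) = √(2900.8996 + 210.8304) = 55.78
Sorted: T7 (46.56) < T12 (47.60) < T13 (55.78) < T5 (58.55) < T2 (59.15) < …

T7, T12, T13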